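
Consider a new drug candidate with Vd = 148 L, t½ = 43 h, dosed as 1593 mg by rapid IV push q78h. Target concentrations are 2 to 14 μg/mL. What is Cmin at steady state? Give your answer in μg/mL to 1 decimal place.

Over one 78-h interval, 78/43 ≈ 1.814 half-lives elapse, leaving f ≈ 0.2844 of each dose.
At steady state, accumulation factor R = 1/(1 − e^(−kτ)) ≈ 1.3974.
Each bolus raises the concentration by D/Vd = 1593/148 ≈ 10.764 μg/mL.
Cmax,ss = C₀/(1 − f) ≈ 10.764/0.7156 ≈ 15.042 μg/mL.
One interval later, Cmin,ss = Cmax,ss·e^(−kτ) ≈ 15.042 × 0.2844 ≈ 4.278 μg/mL.
Trough 4.3 μg/mL vs MEC 2 μg/mL: adequate.

4.3 μg/mL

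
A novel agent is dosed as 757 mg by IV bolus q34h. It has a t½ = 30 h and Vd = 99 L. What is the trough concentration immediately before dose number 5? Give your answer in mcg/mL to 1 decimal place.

f = (1/2)^(τ/t½) = (1/2)^(34/30) ≈ 0.4559.
C₀ = D/Vd = 757/99 ≈ 7.646 mcg/mL.
Before the 5th dose, 4 doses have been given. Superposition: Cmin = C₀·(f + f² + … + f^4).
≈ 7.646 × (0.4559 + 0.2078 + 0.0948 + 0.0432) ≈ 7.646 × 0.8017 ≈ 6.130 mcg/mL.

6.1 mcg/mL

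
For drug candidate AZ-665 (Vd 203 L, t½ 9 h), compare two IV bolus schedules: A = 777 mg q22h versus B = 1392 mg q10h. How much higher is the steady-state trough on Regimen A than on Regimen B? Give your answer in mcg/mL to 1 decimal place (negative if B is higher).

-5.0 mcg/mL

Regimen A: f = (1/2)^(22/9) ≈ 0.1837; Cmin,ss = (777/203)·f/(1−f) ≈ 0.861 mcg/mL.
Regimen B: f = (1/2)^(10/9) ≈ 0.4629; Cmin,ss = (1392/203)·f/(1−f) ≈ 5.910 mcg/mL.
Difference ≈ 0.861 − 5.910 ≈ -5.049 mcg/mL.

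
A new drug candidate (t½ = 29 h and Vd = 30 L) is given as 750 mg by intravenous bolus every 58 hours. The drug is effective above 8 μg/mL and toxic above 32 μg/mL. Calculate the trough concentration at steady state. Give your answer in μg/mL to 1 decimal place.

8.3 μg/mL

The dosing interval is 2 half-lives, so f = 2^(−2) = 0.25.
At steady state, R = 1/(1 − 0.25) = 4/3.
Single-dose peak C₀ = D/Vd = 750/30 = 25 μg/mL.
Steady-state peak Cmax,ss = C₀·R = 25 × 4/3 ≈ 33.333 μg/mL.
Steady-state trough Cmin,ss = Cmax,ss·f ≈ 33.333 × 0.25 ≈ 8.333 μg/mL.
Trough 8.3 μg/mL vs MEC 8 μg/mL: adequate.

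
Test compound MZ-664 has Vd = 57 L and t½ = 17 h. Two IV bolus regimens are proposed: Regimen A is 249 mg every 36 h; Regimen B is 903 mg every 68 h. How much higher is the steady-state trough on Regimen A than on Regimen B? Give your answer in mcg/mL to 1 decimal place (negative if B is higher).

Regimen A: f = (1/2)^(36/17) ≈ 0.2304; Cmin,ss = (249/57)·f/(1−f) ≈ 1.308 mcg/mL.
Regimen B: f = (1/2)^(68/17) ≈ 0.0625; Cmin,ss = (903/57)·f/(1−f) ≈ 1.056 mcg/mL.
Difference ≈ 1.308 − 1.056 ≈ 0.252 mcg/mL.

0.3 mcg/mL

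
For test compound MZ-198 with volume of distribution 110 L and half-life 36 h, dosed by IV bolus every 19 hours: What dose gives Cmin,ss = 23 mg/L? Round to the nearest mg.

1118 mg

τ/t½ = 19/36 ≈ 0.52778, so f = (1/2)^(19/36) ≈ 0.693622.
Cmin,ss = (D/Vd)·f/(1−f), so D = Cmin,ss·Vd·(1−f)/f.
D = 23 × 110 × (1−f)/f ≈ 23 × 110 × 0.44171 ≈ 1117.53 mg.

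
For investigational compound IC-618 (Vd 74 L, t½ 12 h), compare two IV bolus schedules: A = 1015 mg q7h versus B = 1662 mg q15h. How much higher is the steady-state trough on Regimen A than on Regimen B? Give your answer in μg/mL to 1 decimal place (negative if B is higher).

11.2 μg/mL

Regimen A: f = (1/2)^(7/12) ≈ 0.6674; Cmin,ss = (1015/74)·f/(1−f) ≈ 27.523 μg/mL.
Regimen B: f = (1/2)^(15/12) ≈ 0.4204; Cmin,ss = (1662/74)·f/(1−f) ≈ 16.290 μg/mL.
Difference ≈ 27.523 − 16.290 ≈ 11.233 μg/mL.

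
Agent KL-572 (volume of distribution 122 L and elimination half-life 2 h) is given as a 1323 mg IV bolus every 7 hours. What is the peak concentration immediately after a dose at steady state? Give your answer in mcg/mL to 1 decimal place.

11.9 mcg/mL

τ/t½ = 7/2 ≈ 3.5, so fraction remaining f = (1/2)^(7/2) ≈ 0.0884.
At steady state, accumulation factor R = 1/(1 − e^(−kτ)) ≈ 1.0970.
Single-dose peak C₀ = D/Vd = 1323/122 ≈ 10.844 mcg/mL.
Cmax,ss = C₀/(1 − f) ≈ 10.844/0.9116 ≈ 11.896 mcg/mL.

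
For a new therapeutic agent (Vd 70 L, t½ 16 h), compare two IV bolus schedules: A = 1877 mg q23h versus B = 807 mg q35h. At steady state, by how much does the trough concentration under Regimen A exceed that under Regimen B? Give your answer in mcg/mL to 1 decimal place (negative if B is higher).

12.5 mcg/mL

Regimen A: f = (1/2)^(23/16) ≈ 0.3692; Cmin,ss = (1877/70)·f/(1−f) ≈ 15.694 mcg/mL.
Regimen B: f = (1/2)^(35/16) ≈ 0.2195; Cmin,ss = (807/70)·f/(1−f) ≈ 3.242 mcg/mL.
Difference ≈ 15.694 − 3.242 ≈ 12.452 mcg/mL.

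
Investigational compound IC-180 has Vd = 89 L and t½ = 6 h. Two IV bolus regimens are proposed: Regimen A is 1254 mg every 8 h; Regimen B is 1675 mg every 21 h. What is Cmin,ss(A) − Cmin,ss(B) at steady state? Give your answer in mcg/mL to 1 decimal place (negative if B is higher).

7.4 mcg/mL

Regimen A: f = (1/2)^(8/6) ≈ 0.3969; Cmin,ss = (1254/89)·f/(1−f) ≈ 9.273 mcg/mL.
Regimen B: f = (1/2)^(21/6) ≈ 0.0884; Cmin,ss = (1675/89)·f/(1−f) ≈ 1.825 mcg/mL.
Difference ≈ 9.273 − 1.825 ≈ 7.448 mcg/mL.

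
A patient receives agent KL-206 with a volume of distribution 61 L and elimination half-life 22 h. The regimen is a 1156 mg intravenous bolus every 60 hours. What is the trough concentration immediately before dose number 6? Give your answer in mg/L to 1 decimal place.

f = (1/2)^(τ/t½) = (1/2)^(60/22) ≈ 0.1510.
C₀ = D/Vd = 1156/61 ≈ 18.951 mg/L.
Before the 6th dose, 5 doses have been given. Superposition: Cmin = C₀·(f + f² + … + f^5).
≈ 18.951 × (0.1510 + 0.0228 + 0.0034 + 0.0005 + 0.0001) ≈ 18.951 × 0.1778 ≈ 3.369 mg/L.

3.4 mg/L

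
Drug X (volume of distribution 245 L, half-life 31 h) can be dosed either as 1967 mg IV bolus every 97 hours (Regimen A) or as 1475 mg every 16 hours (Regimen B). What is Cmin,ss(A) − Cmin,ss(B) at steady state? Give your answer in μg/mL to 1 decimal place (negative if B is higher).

-13.0 μg/mL

Regimen A: f = (1/2)^(97/31) ≈ 0.1143; Cmin,ss = (1967/245)·f/(1−f) ≈ 1.036 μg/mL.
Regimen B: f = (1/2)^(16/31) ≈ 0.6992; Cmin,ss = (1475/245)·f/(1−f) ≈ 13.994 μg/mL.
Difference ≈ 1.036 − 13.994 ≈ -12.958 μg/mL.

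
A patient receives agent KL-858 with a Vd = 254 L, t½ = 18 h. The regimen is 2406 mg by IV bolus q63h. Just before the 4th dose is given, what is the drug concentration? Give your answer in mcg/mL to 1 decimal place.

f = (1/2)^(τ/t½) = (1/2)^(63/18) ≈ 0.0884.
C₀ = D/Vd = 2406/254 ≈ 9.472 mcg/mL.
Before the 4th dose, 3 doses have been given. Superposition: Cmin = C₀·(f + f² + … + f^3).
≈ 9.472 × (0.0884 + 0.0078 + 0.0007) ≈ 9.472 × 0.0969 ≈ 0.918 mcg/mL.

0.9 mcg/mL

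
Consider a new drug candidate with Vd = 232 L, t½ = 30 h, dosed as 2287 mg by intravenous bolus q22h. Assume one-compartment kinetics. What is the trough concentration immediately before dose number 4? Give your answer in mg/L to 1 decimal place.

11.6 mg/L

f = (1/2)^(τ/t½) = (1/2)^(22/30) ≈ 0.6015.
C₀ = D/Vd = 2287/232 ≈ 9.858 mg/L.
Before the 4th dose, 3 doses have been given. Superposition: Cmin = C₀·(f + f² + … + f^3).
≈ 9.858 × (0.6015 + 0.3618 + 0.2176) ≈ 9.858 × 1.1809 ≈ 11.641 mg/L.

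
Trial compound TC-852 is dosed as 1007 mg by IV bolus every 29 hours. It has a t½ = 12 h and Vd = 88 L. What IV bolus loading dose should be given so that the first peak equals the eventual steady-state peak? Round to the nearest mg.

1239 mg

f = (1/2)^(29/12) ≈ 0.187288; accumulation ratio R = 1/(1−f) ≈ 1.23045.
Loading dose to hit Cmax,ss on first dose: D_load = D_maint·R ≈ 1007 × 1.23045 ≈ 1239.06 mg.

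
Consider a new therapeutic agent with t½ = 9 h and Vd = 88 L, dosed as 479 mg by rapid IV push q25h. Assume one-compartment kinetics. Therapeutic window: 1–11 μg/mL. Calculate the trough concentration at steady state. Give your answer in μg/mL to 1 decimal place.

τ/t½ = 25/9 ≈ 2.7778, so fraction remaining f = (1/2)^(25/9) ≈ 0.1458.
At steady state, accumulation factor R = 1/(1 − e^(−kτ)) ≈ 1.1707.
Single-dose peak C₀ = D/Vd = 479/88 ≈ 5.443 μg/mL.
Steady-state peak Cmax,ss = C₀·R ≈ 5.443 × 1.1707 ≈ 6.372 μg/mL.
One interval later, Cmin,ss = Cmax,ss·e^(−kτ) ≈ 6.372 × 0.1458 ≈ 0.929 μg/mL.
Trough 0.9 μg/mL vs MEC 1 μg/mL: subtherapeutic.

0.9 μg/mL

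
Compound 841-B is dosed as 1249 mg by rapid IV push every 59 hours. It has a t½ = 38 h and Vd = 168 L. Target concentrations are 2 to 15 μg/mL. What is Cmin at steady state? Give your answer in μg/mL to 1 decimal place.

3.8 μg/mL

Over one 59-h interval, 59/38 ≈ 1.5526 half-lives elapse, leaving f ≈ 0.3409 of each dose.
Each bolus raises the concentration by D/Vd = 1249/168 ≈ 7.435 μg/mL.
Steady-state trough Cmin,ss = C₀·f/(1−f) ≈ 7.435 × 0.3409/0.6591 ≈ 3.846 μg/mL.
Trough 3.8 μg/mL vs MEC 2 μg/mL: adequate.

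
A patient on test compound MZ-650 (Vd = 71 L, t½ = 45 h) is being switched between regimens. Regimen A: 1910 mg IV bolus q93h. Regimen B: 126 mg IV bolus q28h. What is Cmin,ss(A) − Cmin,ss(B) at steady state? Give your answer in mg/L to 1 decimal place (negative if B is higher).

5.1 mg/L

Regimen A: f = (1/2)^(93/45) ≈ 0.2387; Cmin,ss = (1910/71)·f/(1−f) ≈ 8.435 mg/L.
Regimen B: f = (1/2)^(28/45) ≈ 0.6497; Cmin,ss = (126/71)·f/(1−f) ≈ 3.291 mg/L.
Difference ≈ 8.435 − 3.291 ≈ 5.144 mg/L.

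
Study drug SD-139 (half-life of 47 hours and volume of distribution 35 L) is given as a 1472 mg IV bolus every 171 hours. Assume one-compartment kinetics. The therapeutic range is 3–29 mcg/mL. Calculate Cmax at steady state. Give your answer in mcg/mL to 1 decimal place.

45.7 mcg/mL

τ/t½ = 171/47 ≈ 3.6383, so fraction remaining f = (1/2)^(171/47) ≈ 0.0803.
At steady state, accumulation factor R = 1/(1 − e^(−kτ)) ≈ 1.0873.
Single-dose peak C₀ = D/Vd = 1472/35 ≈ 42.057 mcg/mL.
Cmax,ss = C₀/(1 − f) ≈ 42.057/0.9197 ≈ 45.729 mcg/mL.
Peak 45.7 mcg/mL vs MTC 29 mcg/mL: exceeds toxic threshold.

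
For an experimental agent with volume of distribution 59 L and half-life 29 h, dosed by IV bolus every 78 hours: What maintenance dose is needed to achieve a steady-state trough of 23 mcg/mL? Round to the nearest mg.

τ/t½ = 78/29 ≈ 2.6897, so f = (1/2)^(78/29) ≈ 0.155001.
Cmin,ss = (D/Vd)·f/(1−f), so D = Cmin,ss·Vd·(1−f)/f.
D = 23 × 59 × (1−f)/f ≈ 23 × 59 × 5.45157 ≈ 7397.78 mg.

7398 mg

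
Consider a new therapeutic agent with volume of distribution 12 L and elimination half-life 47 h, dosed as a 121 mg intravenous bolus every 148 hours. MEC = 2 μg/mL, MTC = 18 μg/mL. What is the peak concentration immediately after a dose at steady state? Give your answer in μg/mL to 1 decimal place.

k = ln2/t½ = ln2/47 ≈ 0.014748 h⁻¹; fraction remaining f = e^(−kτ) = e^(−0.014748×148) ≈ 0.1127.
Accumulation ratio R = 1/(1 − f) ≈ 1/0.8873 ≈ 1.1270.
Each bolus raises the concentration by D/Vd = 121/12 ≈ 10.083 μg/mL.
Cmax,ss = C₀/(1 − f) ≈ 10.083/0.8873 ≈ 11.364 μg/mL.
Peak 11.4 μg/mL vs MTC 18 μg/mL: below toxic threshold.

11.4 μg/mL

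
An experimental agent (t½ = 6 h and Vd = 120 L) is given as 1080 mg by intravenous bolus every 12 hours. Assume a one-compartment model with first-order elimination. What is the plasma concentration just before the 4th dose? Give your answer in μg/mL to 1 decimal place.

f = (1/2)^(τ/t½) = (1/2)^(12/6) ≈ 0.2500.
C₀ = D/Vd = 1080/120 ≈ 9.000 μg/mL.
Before the 4th dose, 3 doses have been given. Superposition: Cmin = C₀·(f + f² + … + f^3).
≈ 9.000 × (0.2500 + 0.0625 + 0.0156) ≈ 9.000 × 0.3281 ≈ 2.953 μg/mL.

3.0 μg/mL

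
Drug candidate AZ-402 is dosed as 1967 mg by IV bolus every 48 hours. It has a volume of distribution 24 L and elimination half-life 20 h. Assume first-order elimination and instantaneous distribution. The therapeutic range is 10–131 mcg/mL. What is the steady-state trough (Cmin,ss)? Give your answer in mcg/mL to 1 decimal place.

k = ln2/t½ = ln2/20 ≈ 0.034657 h⁻¹; fraction remaining f = e^(−kτ) = e^(−0.034657×48) ≈ 0.1895.
At steady state, accumulation factor R = 1/(1 − e^(−kτ)) ≈ 1.2338.
Single-dose peak C₀ = D/Vd = 1967/24 ≈ 81.958 mcg/mL.
Steady-state peak Cmax,ss = C₀·R ≈ 81.958 × 1.2338 ≈ 101.120 mcg/mL.
One interval later, Cmin,ss = Cmax,ss·e^(−kτ) ≈ 101.120 × 0.1895 ≈ 19.162 mcg/mL.
Trough 19.2 mcg/mL vs MEC 10 mcg/mL: adequate.

19.2 mcg/mL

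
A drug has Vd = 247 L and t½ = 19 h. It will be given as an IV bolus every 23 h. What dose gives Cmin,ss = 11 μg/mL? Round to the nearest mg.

τ/t½ = 23/19 ≈ 1.2105, so f = (1/2)^(23/19) ≈ 0.432111.
Cmin,ss = (D/Vd)·f/(1−f), so D = Cmin,ss·Vd·(1−f)/f.
D = 11 × 247 × (1−f)/f ≈ 11 × 247 × 1.31422 ≈ 3570.74 mg.

3571 mg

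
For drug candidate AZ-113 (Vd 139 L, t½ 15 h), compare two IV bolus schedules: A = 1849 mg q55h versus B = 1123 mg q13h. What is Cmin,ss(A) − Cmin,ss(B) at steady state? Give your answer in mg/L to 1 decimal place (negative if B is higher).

-8.7 mg/L

Regimen A: f = (1/2)^(55/15) ≈ 0.0787; Cmin,ss = (1849/139)·f/(1−f) ≈ 1.136 mg/L.
Regimen B: f = (1/2)^(13/15) ≈ 0.5484; Cmin,ss = (1123/139)·f/(1−f) ≈ 9.811 mg/L.
Difference ≈ 1.136 − 9.811 ≈ -8.675 mg/L.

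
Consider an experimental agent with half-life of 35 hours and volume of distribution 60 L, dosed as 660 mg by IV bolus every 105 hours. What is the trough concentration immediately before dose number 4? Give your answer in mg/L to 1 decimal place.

f = (1/2)^(τ/t½) = (1/2)^(105/35) ≈ 0.1250.
C₀ = D/Vd = 660/60 ≈ 11.000 mg/L.
Before the 4th dose, 3 doses have been given. Superposition: Cmin = C₀·(f + f² + … + f^3).
≈ 11.000 × (0.1250 + 0.0156 + 0.0020) ≈ 11.000 × 0.1426 ≈ 1.569 mg/L.

1.6 mg/L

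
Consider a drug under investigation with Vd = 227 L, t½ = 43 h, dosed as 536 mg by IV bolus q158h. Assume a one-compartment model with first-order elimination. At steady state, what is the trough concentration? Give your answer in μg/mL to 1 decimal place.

Over one 158-h interval, 158/43 ≈ 3.6744 half-lives elapse, leaving f ≈ 0.0783 of each dose.
At steady state, accumulation factor R = 1/(1 − e^(−kτ)) ≈ 1.0850.
Single-dose peak C₀ = D/Vd = 536/227 ≈ 2.361 μg/mL.
Steady-state peak Cmax,ss = C₀·R ≈ 2.361 × 1.0850 ≈ 2.562 μg/mL.
One interval later, Cmin,ss = Cmax,ss·e^(−kτ) ≈ 2.562 × 0.0783 ≈ 0.201 μg/mL.

0.2 μg/mL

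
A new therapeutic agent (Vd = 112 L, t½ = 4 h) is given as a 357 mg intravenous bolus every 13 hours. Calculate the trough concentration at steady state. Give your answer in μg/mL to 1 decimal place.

k = ln2/t½ = ln2/4 ≈ 0.173287 h⁻¹; fraction remaining f = e^(−kτ) = e^(−0.173287×13) ≈ 0.1051.
At steady state, accumulation factor R = 1/(1 − e^(−kτ)) ≈ 1.1174.
Single-dose peak C₀ = D/Vd = 357/112 ≈ 3.188 μg/mL.
Cmax,ss = C₀/(1 − f) ≈ 3.188/0.8949 ≈ 3.562 μg/mL.
One interval later, Cmin,ss = Cmax,ss·e^(−kτ) ≈ 3.562 × 0.1051 ≈ 0.374 μg/mL.

0.4 μg/mL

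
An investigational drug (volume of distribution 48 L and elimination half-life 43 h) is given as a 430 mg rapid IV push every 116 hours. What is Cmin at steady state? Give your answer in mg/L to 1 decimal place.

1.6 mg/L

τ/t½ = 116/43 ≈ 2.6977, so fraction remaining f = (1/2)^(116/43) ≈ 0.1541.
Single-dose peak C₀ = D/Vd = 430/48 ≈ 8.958 mg/L.
Steady-state trough Cmin,ss = C₀·f/(1−f) ≈ 8.958 × 0.1541/0.8459 ≈ 1.632 mg/L.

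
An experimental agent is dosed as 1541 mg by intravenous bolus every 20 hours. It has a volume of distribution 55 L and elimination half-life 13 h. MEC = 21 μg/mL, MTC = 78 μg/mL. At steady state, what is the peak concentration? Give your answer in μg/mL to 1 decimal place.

42.7 μg/mL

k = ln2/t½ = ln2/13 ≈ 0.053319 h⁻¹; fraction remaining f = e^(−kτ) = e^(−0.053319×20) ≈ 0.3443.
Accumulation ratio R = 1/(1 − f) ≈ 1/0.6557 ≈ 1.5251.
Each bolus raises the concentration by D/Vd = 1541/55 ≈ 28.018 μg/mL.
Steady-state peak Cmax,ss = C₀·R ≈ 28.018 × 1.5251 ≈ 42.730 μg/mL.
Peak 42.7 μg/mL vs MTC 78 μg/mL: below toxic threshold.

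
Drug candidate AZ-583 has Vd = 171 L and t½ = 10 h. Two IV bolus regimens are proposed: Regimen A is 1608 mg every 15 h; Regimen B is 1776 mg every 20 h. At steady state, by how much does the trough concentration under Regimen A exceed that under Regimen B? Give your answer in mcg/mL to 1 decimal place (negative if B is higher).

1.7 mcg/mL

Regimen A: f = (1/2)^(15/10) ≈ 0.3536; Cmin,ss = (1608/171)·f/(1−f) ≈ 5.144 mcg/mL.
Regimen B: f = (1/2)^(20/10) ≈ 0.2500; Cmin,ss = (1776/171)·f/(1−f) ≈ 3.462 mcg/mL.
Difference ≈ 5.144 − 3.462 ≈ 1.682 mcg/mL.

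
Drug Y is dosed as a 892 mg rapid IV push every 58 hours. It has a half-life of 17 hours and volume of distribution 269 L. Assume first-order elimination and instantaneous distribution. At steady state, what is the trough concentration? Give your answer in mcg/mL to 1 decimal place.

k = ln2/t½ = ln2/17 ≈ 0.040773 h⁻¹; fraction remaining f = e^(−kτ) = e^(−0.040773×58) ≈ 0.0940.
At steady state, accumulation factor R = 1/(1 − e^(−kτ)) ≈ 1.1038.
Each bolus raises the concentration by D/Vd = 892/269 ≈ 3.316 mcg/mL.
Steady-state peak Cmax,ss = C₀·R ≈ 3.316 × 1.1038 ≈ 3.660 mcg/mL.
Steady-state trough Cmin,ss = Cmax,ss·f ≈ 3.660 × 0.0940 ≈ 0.344 mcg/mL.

0.3 mcg/mL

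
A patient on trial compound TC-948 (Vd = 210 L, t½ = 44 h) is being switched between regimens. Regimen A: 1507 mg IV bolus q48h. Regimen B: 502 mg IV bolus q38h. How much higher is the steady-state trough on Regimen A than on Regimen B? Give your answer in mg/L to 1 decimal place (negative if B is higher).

Regimen A: f = (1/2)^(48/44) ≈ 0.4695; Cmin,ss = (1507/210)·f/(1−f) ≈ 6.351 mg/L.
Regimen B: f = (1/2)^(38/44) ≈ 0.5496; Cmin,ss = (502/210)·f/(1−f) ≈ 2.917 mg/L.
Difference ≈ 6.351 − 2.917 ≈ 3.434 mg/L.

3.4 mg/L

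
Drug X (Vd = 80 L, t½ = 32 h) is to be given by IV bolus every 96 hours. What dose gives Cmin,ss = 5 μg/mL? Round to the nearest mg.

τ/t½ = 96/32 ≈ 3, so f = (1/2)^(96/32) ≈ 0.125000.
Cmin,ss = (D/Vd)·f/(1−f), so D = Cmin,ss·Vd·(1−f)/f.
D = 5 × 80 × (1−f)/f ≈ 5 × 80 × 7.00000 ≈ 2800.00 mg.

2800 mg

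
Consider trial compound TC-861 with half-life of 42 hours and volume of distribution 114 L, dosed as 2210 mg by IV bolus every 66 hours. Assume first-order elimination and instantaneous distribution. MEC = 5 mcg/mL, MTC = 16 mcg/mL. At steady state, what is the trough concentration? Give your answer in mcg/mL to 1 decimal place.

9.8 mcg/mL

k = ln2/t½ = ln2/42 ≈ 0.016504 h⁻¹; fraction remaining f = e^(−kτ) = e^(−0.016504×66) ≈ 0.3365.
At steady state, accumulation factor R = 1/(1 − e^(−kτ)) ≈ 1.5072.
Each bolus raises the concentration by D/Vd = 2210/114 ≈ 19.386 mcg/mL.
Cmax,ss = C₀/(1 − f) ≈ 19.386/0.6635 ≈ 29.218 mcg/mL.
One interval later, Cmin,ss = Cmax,ss·e^(−kτ) ≈ 29.218 × 0.3365 ≈ 9.832 mcg/mL.
Trough 9.8 mcg/mL vs MEC 5 mcg/mL: adequate.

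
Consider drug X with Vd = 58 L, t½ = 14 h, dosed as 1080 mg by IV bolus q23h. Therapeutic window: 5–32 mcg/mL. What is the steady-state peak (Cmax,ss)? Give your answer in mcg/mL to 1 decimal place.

k = ln2/t½ = ln2/14 ≈ 0.049511 h⁻¹; fraction remaining f = e^(−kτ) = e^(−0.049511×23) ≈ 0.3202.
At steady state, accumulation factor R = 1/(1 − e^(−kτ)) ≈ 1.4710.
Each bolus raises the concentration by D/Vd = 1080/58 ≈ 18.621 mcg/mL.
Cmax,ss = C₀/(1 − f) ≈ 18.621/0.6798 ≈ 27.392 mcg/mL.
Peak 27.4 mcg/mL vs MTC 32 mcg/mL: below toxic threshold.

27.4 mcg/mL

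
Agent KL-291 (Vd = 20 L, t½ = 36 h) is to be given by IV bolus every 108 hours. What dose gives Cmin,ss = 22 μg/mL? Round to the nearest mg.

3080 mg

τ/t½ = 108/36 ≈ 3, so f = (1/2)^(108/36) ≈ 0.125000.
Cmin,ss = (D/Vd)·f/(1−f), so D = Cmin,ss·Vd·(1−f)/f.
D = 22 × 20 × (1−f)/f ≈ 22 × 20 × 7.00000 ≈ 3080.00 mg.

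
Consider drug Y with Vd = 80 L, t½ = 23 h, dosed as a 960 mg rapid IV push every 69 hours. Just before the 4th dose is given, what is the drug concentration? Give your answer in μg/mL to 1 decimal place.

1.7 μg/mL

f = (1/2)^(τ/t½) = (1/2)^(69/23) ≈ 0.1250.
C₀ = D/Vd = 960/80 ≈ 12.000 μg/mL.
Before the 4th dose, 3 doses have been given. Superposition: Cmin = C₀·(f + f² + … + f^3).
≈ 12.000 × (0.1250 + 0.0156 + 0.0020) ≈ 12.000 × 0.1426 ≈ 1.711 μg/mL.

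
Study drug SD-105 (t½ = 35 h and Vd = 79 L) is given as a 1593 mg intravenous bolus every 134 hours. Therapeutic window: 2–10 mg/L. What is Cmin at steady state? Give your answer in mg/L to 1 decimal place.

1.5 mg/L

Over one 134-h interval, 134/35 ≈ 3.8286 half-lives elapse, leaving f ≈ 0.0704 of each dose.
Each bolus raises the concentration by D/Vd = 1593/79 ≈ 20.165 mg/L.
Steady-state trough Cmin,ss = C₀·f/(1−f) ≈ 20.165 × 0.0704/0.9296 ≈ 1.527 mg/L.
Trough 1.5 mg/L vs MEC 2 mg/L: subtherapeutic.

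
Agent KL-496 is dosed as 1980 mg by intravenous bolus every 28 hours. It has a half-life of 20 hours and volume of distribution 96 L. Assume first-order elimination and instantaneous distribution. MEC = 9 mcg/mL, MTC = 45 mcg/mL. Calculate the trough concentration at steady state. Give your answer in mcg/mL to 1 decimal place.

12.6 mcg/mL

τ/t½ = 28/20 ≈ 1.4, so fraction remaining f = (1/2)^(28/20) ≈ 0.3789.
Single-dose peak C₀ = D/Vd = 1980/96 ≈ 20.625 mcg/mL.
Steady-state trough Cmin,ss = C₀·f/(1−f) ≈ 20.625 × 0.3789/0.6211 ≈ 12.582 mcg/mL.
Trough 12.6 mcg/mL vs MEC 9 mcg/mL: adequate.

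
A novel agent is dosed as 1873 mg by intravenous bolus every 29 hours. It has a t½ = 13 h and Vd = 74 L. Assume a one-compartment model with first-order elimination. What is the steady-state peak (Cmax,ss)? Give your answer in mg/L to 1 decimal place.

k = ln2/t½ = ln2/13 ≈ 0.053319 h⁻¹; fraction remaining f = e^(−kτ) = e^(−0.053319×29) ≈ 0.2130.
At steady state, accumulation factor R = 1/(1 − e^(−kτ)) ≈ 1.2706.
Single-dose peak C₀ = D/Vd = 1873/74 ≈ 25.311 mg/L.
Steady-state peak Cmax,ss = C₀·R ≈ 25.311 × 1.2706 ≈ 32.160 mg/L.

32.2 mg/L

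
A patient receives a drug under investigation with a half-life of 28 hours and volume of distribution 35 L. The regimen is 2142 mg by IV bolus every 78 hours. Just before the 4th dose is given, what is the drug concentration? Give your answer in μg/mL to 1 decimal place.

f = (1/2)^(τ/t½) = (1/2)^(78/28) ≈ 0.1450.
C₀ = D/Vd = 2142/35 ≈ 61.200 μg/mL.
Before the 4th dose, 3 doses have been given. Superposition: Cmin = C₀·(f + f² + … + f^3).
≈ 61.200 × (0.1450 + 0.0210 + 0.0030) ≈ 61.200 × 0.1690 ≈ 10.343 μg/mL.

10.3 μg/mL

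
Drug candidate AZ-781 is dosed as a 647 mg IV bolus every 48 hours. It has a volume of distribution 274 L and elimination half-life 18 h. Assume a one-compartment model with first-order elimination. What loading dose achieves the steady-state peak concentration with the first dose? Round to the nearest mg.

f = (1/2)^(48/18) ≈ 0.157490; accumulation ratio R = 1/(1−f) ≈ 1.18693.
Loading dose to hit Cmax,ss on first dose: D_load = D_maint·R ≈ 647 × 1.18693 ≈ 767.94 mg.

768 mg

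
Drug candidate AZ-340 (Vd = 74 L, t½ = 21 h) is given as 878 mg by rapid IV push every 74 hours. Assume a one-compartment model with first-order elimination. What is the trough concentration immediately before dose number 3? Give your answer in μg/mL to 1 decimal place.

f = (1/2)^(τ/t½) = (1/2)^(74/21) ≈ 0.0869.
C₀ = D/Vd = 878/74 ≈ 11.865 μg/mL.
Before the 3rd dose, 2 doses have been given. Superposition: Cmin = C₀·(f + f²).
≈ 11.865 × (0.0869 + 0.0076) ≈ 11.865 × 0.0945 ≈ 1.121 μg/mL.

1.1 μg/mL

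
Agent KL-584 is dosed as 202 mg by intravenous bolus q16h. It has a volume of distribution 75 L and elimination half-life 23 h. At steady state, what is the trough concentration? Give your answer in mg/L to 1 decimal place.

4.3 mg/L

Over one 16-h interval, 16/23 ≈ 0.69565 half-lives elapse, leaving f ≈ 0.6174 of each dose.
Single-dose peak C₀ = D/Vd = 202/75 ≈ 2.693 mg/L.
Steady-state trough Cmin,ss = C₀·f/(1−f) ≈ 2.693 × 0.6174/0.3826 ≈ 4.346 mg/L.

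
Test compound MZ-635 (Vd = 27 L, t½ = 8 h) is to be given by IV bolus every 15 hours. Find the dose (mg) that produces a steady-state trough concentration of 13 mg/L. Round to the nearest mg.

936 mg

τ/t½ = 15/8 ≈ 1.875, so f = (1/2)^(15/8) ≈ 0.272627.
Cmin,ss = (D/Vd)·f/(1−f), so D = Cmin,ss·Vd·(1−f)/f.
D = 13 × 27 × (1−f)/f ≈ 13 × 27 × 2.66802 ≈ 936.48 mg.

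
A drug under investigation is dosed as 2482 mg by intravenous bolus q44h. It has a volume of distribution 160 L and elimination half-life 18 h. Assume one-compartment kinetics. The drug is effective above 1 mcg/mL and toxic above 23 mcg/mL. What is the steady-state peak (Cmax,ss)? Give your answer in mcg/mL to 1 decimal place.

19.0 mcg/mL

τ/t½ = 44/18 ≈ 2.4444, so fraction remaining f = (1/2)^(44/18) ≈ 0.1837.
At steady state, accumulation factor R = 1/(1 − e^(−kτ)) ≈ 1.2250.
Each bolus raises the concentration by D/Vd = 2482/160 ≈ 15.512 mcg/mL.
Cmax,ss = C₀/(1 − f) ≈ 15.512/0.8163 ≈ 19.003 mcg/mL.
Peak 19.0 mcg/mL vs MTC 23 mcg/mL: below toxic threshold.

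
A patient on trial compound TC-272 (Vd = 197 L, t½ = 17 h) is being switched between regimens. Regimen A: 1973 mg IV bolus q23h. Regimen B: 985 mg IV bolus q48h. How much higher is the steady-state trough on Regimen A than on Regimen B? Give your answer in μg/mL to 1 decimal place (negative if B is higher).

5.6 μg/mL

Regimen A: f = (1/2)^(23/17) ≈ 0.3915; Cmin,ss = (1973/197)·f/(1−f) ≈ 6.444 μg/mL.
Regimen B: f = (1/2)^(48/17) ≈ 0.1413; Cmin,ss = (985/197)·f/(1−f) ≈ 0.823 μg/mL.
Difference ≈ 6.444 − 0.823 ≈ 5.621 μg/mL.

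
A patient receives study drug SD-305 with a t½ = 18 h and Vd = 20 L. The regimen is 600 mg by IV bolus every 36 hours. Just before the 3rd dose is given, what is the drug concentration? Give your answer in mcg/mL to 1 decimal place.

f = (1/2)^(τ/t½) = (1/2)^(36/18) ≈ 0.2500.
C₀ = D/Vd = 600/20 ≈ 30.000 mcg/mL.
Before the 3rd dose, 2 doses have been given. Superposition: Cmin = C₀·(f + f²).
≈ 30.000 × (0.2500 + 0.0625) ≈ 30.000 × 0.3125 ≈ 9.375 mcg/mL.

9.4 mcg/mL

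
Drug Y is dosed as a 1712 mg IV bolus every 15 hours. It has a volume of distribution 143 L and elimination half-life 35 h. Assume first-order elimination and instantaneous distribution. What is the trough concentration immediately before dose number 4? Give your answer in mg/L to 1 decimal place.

f = (1/2)^(τ/t½) = (1/2)^(15/35) ≈ 0.7430.
C₀ = D/Vd = 1712/143 ≈ 11.972 mg/L.
Before the 4th dose, 3 doses have been given. Superposition: Cmin = C₀·(f + f² + … + f^3).
≈ 11.972 × (0.7430 + 0.5520 + 0.4102) ≈ 11.972 × 1.7052 ≈ 20.415 mg/L.

20.4 mg/L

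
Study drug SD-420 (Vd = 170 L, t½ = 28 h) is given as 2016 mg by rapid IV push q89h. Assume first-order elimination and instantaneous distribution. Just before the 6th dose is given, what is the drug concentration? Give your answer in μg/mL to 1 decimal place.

1.5 μg/mL

f = (1/2)^(τ/t½) = (1/2)^(89/28) ≈ 0.1104.
C₀ = D/Vd = 2016/170 ≈ 11.859 μg/mL.
Before the 6th dose, 5 doses have been given. Superposition: Cmin = C₀·(f + f² + … + f^5).
≈ 11.859 × (0.1104 + 0.0122 + 0.0013 + 0.0001 + 0.0000) ≈ 11.859 × 0.1240 ≈ 1.471 μg/mL.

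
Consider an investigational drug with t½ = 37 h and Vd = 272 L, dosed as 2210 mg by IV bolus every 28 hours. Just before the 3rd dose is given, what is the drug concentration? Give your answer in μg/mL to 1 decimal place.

f = (1/2)^(τ/t½) = (1/2)^(28/37) ≈ 0.5918.
C₀ = D/Vd = 2210/272 ≈ 8.125 μg/mL.
Before the 3rd dose, 2 doses have been given. Superposition: Cmin = C₀·(f + f²).
≈ 8.125 × (0.5918 + 0.3502) ≈ 8.125 × 0.9420 ≈ 7.654 μg/mL.

7.7 μg/mL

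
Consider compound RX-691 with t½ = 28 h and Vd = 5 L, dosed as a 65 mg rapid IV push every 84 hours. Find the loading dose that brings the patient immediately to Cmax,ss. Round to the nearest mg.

f = (1/2)^(84/28) ≈ 0.125000; accumulation ratio R = 1/(1−f) ≈ 1.14286.
Loading dose to hit Cmax,ss on first dose: D_load = D_maint·R ≈ 65 × 1.14286 ≈ 74.29 mg.

74 mg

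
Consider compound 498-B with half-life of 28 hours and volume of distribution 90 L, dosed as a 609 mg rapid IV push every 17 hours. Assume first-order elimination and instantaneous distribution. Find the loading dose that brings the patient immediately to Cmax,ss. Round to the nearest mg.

1773 mg

f = (1/2)^(17/28) ≈ 0.656496; accumulation ratio R = 1/(1−f) ≈ 2.91117.
Loading dose to hit Cmax,ss on first dose: D_load = D_maint·R ≈ 609 × 2.91117 ≈ 1772.90 mg.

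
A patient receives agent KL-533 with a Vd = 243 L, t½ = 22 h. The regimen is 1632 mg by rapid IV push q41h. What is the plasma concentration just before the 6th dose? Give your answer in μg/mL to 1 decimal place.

2.5 μg/mL

f = (1/2)^(τ/t½) = (1/2)^(41/22) ≈ 0.2748.
C₀ = D/Vd = 1632/243 ≈ 6.716 μg/mL.
Before the 6th dose, 5 doses have been given. Superposition: Cmin = C₀·(f + f² + … + f^5).
≈ 6.716 × (0.2748 + 0.0755 + 0.0208 + 0.0057 + 0.0016) ≈ 6.716 × 0.3784 ≈ 2.541 μg/mL.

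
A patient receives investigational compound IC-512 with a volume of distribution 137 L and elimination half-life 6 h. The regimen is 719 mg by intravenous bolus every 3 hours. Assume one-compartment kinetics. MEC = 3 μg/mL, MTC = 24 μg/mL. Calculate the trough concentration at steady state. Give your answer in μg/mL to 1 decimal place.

Over one 3-h interval, 3/6 ≈ 0.5 half-lives elapse, leaving f ≈ 0.7071 of each dose.
Single-dose peak C₀ = D/Vd = 719/137 ≈ 5.248 μg/mL.
Steady-state trough Cmin,ss = C₀·f/(1−f) ≈ 5.248 × 0.7071/0.2929 ≈ 12.669 μg/mL.
Trough 12.7 μg/mL vs MEC 3 μg/mL: adequate.

12.7 μg/mL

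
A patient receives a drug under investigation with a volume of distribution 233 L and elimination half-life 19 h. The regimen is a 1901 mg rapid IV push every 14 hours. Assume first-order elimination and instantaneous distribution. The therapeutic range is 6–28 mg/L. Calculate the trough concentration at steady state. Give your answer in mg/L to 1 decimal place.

12.2 mg/L

k = ln2/t½ = ln2/19 ≈ 0.036481 h⁻¹; fraction remaining f = e^(−kτ) = e^(−0.036481×14) ≈ 0.6001.
Accumulation ratio R = 1/(1 − f) ≈ 1/0.3999 ≈ 2.5006.
Single-dose peak C₀ = D/Vd = 1901/233 ≈ 8.159 mg/L.
Cmax,ss = C₀/(1 − f) ≈ 8.159/0.3999 ≈ 20.403 mg/L.
Steady-state trough Cmin,ss = Cmax,ss·f ≈ 20.403 × 0.6001 ≈ 12.244 mg/L.
Trough 12.2 mg/L vs MEC 6 mg/L: adequate.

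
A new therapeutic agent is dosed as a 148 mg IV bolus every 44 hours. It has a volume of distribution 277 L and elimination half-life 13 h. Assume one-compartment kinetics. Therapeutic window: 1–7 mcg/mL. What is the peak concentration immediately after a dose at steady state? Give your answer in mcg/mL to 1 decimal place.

0.6 mcg/mL

k = ln2/t½ = ln2/13 ≈ 0.053319 h⁻¹; fraction remaining f = e^(−kτ) = e^(−0.053319×44) ≈ 0.0957.
At steady state, accumulation factor R = 1/(1 − e^(−kτ)) ≈ 1.1058.
Each bolus raises the concentration by D/Vd = 148/277 ≈ 0.534 mcg/mL.
Cmax,ss = C₀/(1 − f) ≈ 0.534/0.9043 ≈ 0.591 mcg/mL.
Peak 0.6 mcg/mL vs MTC 7 mcg/mL: below toxic threshold.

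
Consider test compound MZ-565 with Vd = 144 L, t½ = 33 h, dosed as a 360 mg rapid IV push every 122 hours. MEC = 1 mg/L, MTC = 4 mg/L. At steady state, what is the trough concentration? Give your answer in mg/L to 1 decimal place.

k = ln2/t½ = ln2/33 ≈ 0.021004 h⁻¹; fraction remaining f = e^(−kτ) = e^(−0.021004×122) ≈ 0.0771.
Accumulation ratio R = 1/(1 − f) ≈ 1/0.9229 ≈ 1.0835.
Single-dose peak C₀ = D/Vd = 360/144 ≈ 2.500 mg/L.
Cmax,ss = C₀/(1 − f) ≈ 2.500/0.9229 ≈ 2.709 mg/L.
Steady-state trough Cmin,ss = Cmax,ss·f ≈ 2.709 × 0.0771 ≈ 0.209 mg/L.
Trough 0.2 mg/L vs MEC 1 mg/L: subtherapeutic.

0.2 mg/L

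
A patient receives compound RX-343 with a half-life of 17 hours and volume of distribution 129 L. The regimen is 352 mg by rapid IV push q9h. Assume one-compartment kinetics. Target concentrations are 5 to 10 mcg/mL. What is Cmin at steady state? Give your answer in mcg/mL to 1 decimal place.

τ/t½ = 9/17 ≈ 0.52941, so fraction remaining f = (1/2)^(9/17) ≈ 0.6928.
Single-dose peak C₀ = D/Vd = 352/129 ≈ 2.729 mcg/mL.
Steady-state trough Cmin,ss = C₀·f/(1−f) ≈ 2.729 × 0.6928/0.3072 ≈ 6.154 mcg/mL.
Trough 6.2 mcg/mL vs MEC 5 mcg/mL: adequate.

6.2 mcg/mL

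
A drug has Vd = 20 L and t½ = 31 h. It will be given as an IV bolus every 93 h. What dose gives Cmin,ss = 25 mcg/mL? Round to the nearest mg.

τ/t½ = 93/31 ≈ 3, so f = (1/2)^(93/31) ≈ 0.125000.
Cmin,ss = (D/Vd)·f/(1−f), so D = Cmin,ss·Vd·(1−f)/f.
D = 25 × 20 × (1−f)/f ≈ 25 × 20 × 7.00000 ≈ 3500.00 mg.

3500 mg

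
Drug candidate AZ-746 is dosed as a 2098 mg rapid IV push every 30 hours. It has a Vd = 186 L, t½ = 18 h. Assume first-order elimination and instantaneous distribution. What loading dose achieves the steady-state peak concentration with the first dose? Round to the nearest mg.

f = (1/2)^(30/18) ≈ 0.314980; accumulation ratio R = 1/(1−f) ≈ 1.45981.
Loading dose to hit Cmax,ss on first dose: D_load = D_maint·R ≈ 2098 × 1.45981 ≈ 3062.68 mg.

3063 mg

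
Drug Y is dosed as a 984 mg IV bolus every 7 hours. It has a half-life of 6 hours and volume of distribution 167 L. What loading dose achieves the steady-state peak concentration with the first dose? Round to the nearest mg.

f = (1/2)^(7/6) ≈ 0.445449; accumulation ratio R = 1/(1−f) ≈ 1.80326.
Loading dose to hit Cmax,ss on first dose: D_load = D_maint·R ≈ 984 × 1.80326 ≈ 1774.41 mg.

1774 mg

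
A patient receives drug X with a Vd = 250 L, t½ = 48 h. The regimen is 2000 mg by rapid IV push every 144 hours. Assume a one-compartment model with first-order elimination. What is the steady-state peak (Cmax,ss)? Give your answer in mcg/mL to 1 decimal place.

The dosing interval is 3 half-lives, so f = 2^(−3) = 0.125.
At steady state, R = 1/(1 − 0.125) = 8/7.
Single-dose peak C₀ = D/Vd = 2000/250 = 8 mcg/mL.
Steady-state peak Cmax,ss = C₀·R = 8 × 8/7 ≈ 9.143 mcg/mL.

9.1 mcg/mL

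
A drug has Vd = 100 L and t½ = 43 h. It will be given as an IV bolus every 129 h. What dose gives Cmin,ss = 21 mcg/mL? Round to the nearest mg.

τ/t½ = 129/43 ≈ 3, so f = (1/2)^(129/43) ≈ 0.125000.
Cmin,ss = (D/Vd)·f/(1−f), so D = Cmin,ss·Vd·(1−f)/f.
D = 21 × 100 × (1−f)/f ≈ 21 × 100 × 7.00000 ≈ 14700.00 mg.

14700 mg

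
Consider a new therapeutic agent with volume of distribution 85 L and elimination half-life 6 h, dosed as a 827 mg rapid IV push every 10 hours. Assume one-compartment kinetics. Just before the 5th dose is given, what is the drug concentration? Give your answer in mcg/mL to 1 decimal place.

f = (1/2)^(τ/t½) = (1/2)^(10/6) ≈ 0.3150.
C₀ = D/Vd = 827/85 ≈ 9.729 mcg/mL.
Before the 5th dose, 4 doses have been given. Superposition: Cmin = C₀·(f + f² + … + f^4).
≈ 9.729 × (0.3150 + 0.0992 + 0.0313 + 0.0098) ≈ 9.729 × 0.4553 ≈ 4.430 mcg/mL.

4.4 mcg/mL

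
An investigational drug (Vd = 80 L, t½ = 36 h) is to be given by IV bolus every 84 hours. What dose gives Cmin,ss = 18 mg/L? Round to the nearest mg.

5817 mg

τ/t½ = 84/36 ≈ 2.3333, so f = (1/2)^(84/36) ≈ 0.198425.
Cmin,ss = (D/Vd)·f/(1−f), so D = Cmin,ss·Vd·(1−f)/f.
D = 18 × 80 × (1−f)/f ≈ 18 × 80 × 4.03969 ≈ 5817.15 mg.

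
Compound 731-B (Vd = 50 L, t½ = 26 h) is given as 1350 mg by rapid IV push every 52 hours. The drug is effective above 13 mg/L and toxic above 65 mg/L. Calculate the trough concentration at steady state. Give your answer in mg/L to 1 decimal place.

The dosing interval is 2 half-lives, so f = 2^(−2) = 0.25.
Accumulation ratio R = 1/(1 − f) = 1/0.75 = 4/3.
Single-dose peak C₀ = D/Vd = 1350/50 = 27 mg/L.
Steady-state peak Cmax,ss = C₀·R = 27 × 4/3 ≈ 36.000 mg/L.
Steady-state trough Cmin,ss = Cmax,ss·f ≈ 36.000 × 0.25 ≈ 9.000 mg/L.
Trough 9.0 mg/L vs MEC 13 mg/L: subtherapeutic.

9.0 mg/L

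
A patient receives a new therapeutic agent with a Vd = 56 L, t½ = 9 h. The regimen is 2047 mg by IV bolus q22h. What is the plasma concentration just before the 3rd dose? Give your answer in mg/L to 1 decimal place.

f = (1/2)^(τ/t½) = (1/2)^(22/9) ≈ 0.1837.
C₀ = D/Vd = 2047/56 ≈ 36.554 mg/L.
Before the 3rd dose, 2 doses have been given. Superposition: Cmin = C₀·(f + f²).
≈ 36.554 × (0.1837 + 0.0337) ≈ 36.554 × 0.2174 ≈ 7.947 mg/L.

7.9 mg/L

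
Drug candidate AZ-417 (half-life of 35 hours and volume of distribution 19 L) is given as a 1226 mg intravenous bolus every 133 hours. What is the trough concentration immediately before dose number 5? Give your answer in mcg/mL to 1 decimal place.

5.0 mcg/mL

f = (1/2)^(τ/t½) = (1/2)^(133/35) ≈ 0.0718.
C₀ = D/Vd = 1226/19 ≈ 64.526 mcg/mL.
Before the 5th dose, 4 doses have been given. Superposition: Cmin = C₀·(f + f² + … + f^4).
≈ 64.526 × (0.0718 + 0.0052 + 0.0004 + 0.0000) ≈ 64.526 × 0.0774 ≈ 4.994 mcg/mL.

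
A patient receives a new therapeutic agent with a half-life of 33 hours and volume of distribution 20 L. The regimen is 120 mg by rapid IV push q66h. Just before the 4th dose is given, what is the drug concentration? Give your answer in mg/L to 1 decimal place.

f = (1/2)^(τ/t½) = (1/2)^(66/33) ≈ 0.2500.
C₀ = D/Vd = 120/20 ≈ 6.000 mg/L.
Before the 4th dose, 3 doses have been given. Superposition: Cmin = C₀·(f + f² + … + f^3).
≈ 6.000 × (0.2500 + 0.0625 + 0.0156) ≈ 6.000 × 0.3281 ≈ 1.969 mg/L.

2.0 mg/L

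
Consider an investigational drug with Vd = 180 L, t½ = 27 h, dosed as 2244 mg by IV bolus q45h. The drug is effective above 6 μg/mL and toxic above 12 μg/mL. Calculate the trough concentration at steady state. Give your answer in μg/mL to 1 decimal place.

5.7 μg/mL

Over one 45-h interval, 45/27 ≈ 1.6667 half-lives elapse, leaving f ≈ 0.3150 of each dose.
At steady state, accumulation factor R = 1/(1 − e^(−kτ)) ≈ 1.4599.
Each bolus raises the concentration by D/Vd = 2244/180 ≈ 12.467 μg/mL.
Cmax,ss = C₀/(1 − f) ≈ 12.467/0.6850 ≈ 18.200 μg/mL.
Steady-state trough Cmin,ss = Cmax,ss·f ≈ 18.200 × 0.3150 ≈ 5.733 μg/mL.
Trough 5.7 μg/mL vs MEC 6 μg/mL: subtherapeutic.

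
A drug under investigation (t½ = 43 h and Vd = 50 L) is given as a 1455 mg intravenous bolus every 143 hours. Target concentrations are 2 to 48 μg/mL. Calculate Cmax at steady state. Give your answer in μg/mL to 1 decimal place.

32.3 μg/mL

Over one 143-h interval, 143/43 ≈ 3.3256 half-lives elapse, leaving f ≈ 0.0997 of each dose.
Accumulation ratio R = 1/(1 − f) ≈ 1/0.9003 ≈ 1.1107.
Single-dose peak C₀ = D/Vd = 1455/50 ≈ 29.100 μg/mL.
Steady-state peak Cmax,ss = C₀·R ≈ 29.100 × 1.1107 ≈ 32.321 μg/mL.
Peak 32.3 μg/mL vs MTC 48 μg/mL: below toxic threshold.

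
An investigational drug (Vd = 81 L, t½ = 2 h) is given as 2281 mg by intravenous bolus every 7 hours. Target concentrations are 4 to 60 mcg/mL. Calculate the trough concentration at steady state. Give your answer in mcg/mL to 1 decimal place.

k = ln2/t½ = ln2/2 ≈ 0.346574 h⁻¹; fraction remaining f = e^(−kτ) = e^(−0.346574×7) ≈ 0.0884.
Accumulation ratio R = 1/(1 − f) ≈ 1/0.9116 ≈ 1.0970.
Each bolus raises the concentration by D/Vd = 2281/81 ≈ 28.160 mcg/mL.
Cmax,ss = C₀/(1 − f) ≈ 28.160/0.9116 ≈ 30.891 mcg/mL.
One interval later, Cmin,ss = Cmax,ss·e^(−kτ) ≈ 30.891 × 0.0884 ≈ 2.731 mcg/mL.
Trough 2.7 mcg/mL vs MEC 4 mcg/mL: subtherapeutic.

2.7 mcg/mL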